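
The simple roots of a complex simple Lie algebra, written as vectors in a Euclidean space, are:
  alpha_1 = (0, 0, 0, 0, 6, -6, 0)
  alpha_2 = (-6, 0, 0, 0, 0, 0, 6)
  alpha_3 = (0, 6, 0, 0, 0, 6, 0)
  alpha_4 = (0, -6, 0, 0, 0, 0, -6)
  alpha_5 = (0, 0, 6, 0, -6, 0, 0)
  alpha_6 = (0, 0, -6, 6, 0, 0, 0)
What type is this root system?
A_6 (sl(7))

Compute the Cartan integers a_ij = 2(alpha_i, alpha_j)/(alpha_j, alpha_j); the resulting 6x6 Cartan matrix is
[[2, 0, -1, 0, -1, 0], [0, 2, 0, -1, 0, 0], [-1, 0, 2, -1, 0, 0], [0, -1, -1, 2, 0, 0], [-1, 0, 0, 0, 2, -1], [0, 0, 0, 0, -1, 2]].
All simple roots have the same length, so the diagram is simply laced. The associated Dynkin diagram is a chain of 6 nodes with single edges (A_6), so the type is A_6 (the algebra sl(7)).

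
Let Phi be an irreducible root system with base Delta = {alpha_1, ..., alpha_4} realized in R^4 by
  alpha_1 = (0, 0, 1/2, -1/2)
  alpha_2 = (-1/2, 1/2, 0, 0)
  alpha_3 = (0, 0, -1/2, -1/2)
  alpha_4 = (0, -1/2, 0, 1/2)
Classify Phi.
type D_4

Compute the Cartan integers a_ij = 2(alpha_i, alpha_j)/(alpha_j, alpha_j); the resulting 4x4 Cartan matrix is
[[2, 0, 0, -1], [0, 2, 0, -1], [0, 0, 2, -1], [-1, -1, -1, 2]].
All simple roots have the same length, so the diagram is simply laced. The associated Dynkin diagram is a chain of 2 nodes with a fork of two nodes at one end (D_4), so the type is D_4 (the algebra so(8)).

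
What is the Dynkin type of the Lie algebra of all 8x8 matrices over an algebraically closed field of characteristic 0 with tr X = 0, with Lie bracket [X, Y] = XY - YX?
A_7

This is sl(8), which has dimension 8^2 - 1 = 63 and rank 8 - 1 = 7 (a Cartan subalgebra is the diagonal traceless matrices). In the classification of classical Lie algebras, the special linear algebra sl(n+1) has type A_n; here n = 7, so the Dynkin diagram is a chain of 7 nodes with single edges (A_7). Hence the type is A_7.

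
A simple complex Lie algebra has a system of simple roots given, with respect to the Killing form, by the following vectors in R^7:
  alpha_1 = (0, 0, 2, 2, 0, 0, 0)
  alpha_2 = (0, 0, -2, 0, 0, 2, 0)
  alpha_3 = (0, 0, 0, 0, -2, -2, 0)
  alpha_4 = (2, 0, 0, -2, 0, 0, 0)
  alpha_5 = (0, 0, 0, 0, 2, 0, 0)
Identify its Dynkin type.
Compute the Cartan integers a_ij = 2(alpha_i, alpha_j)/(alpha_j, alpha_j); the resulting 5x5 Cartan matrix is
[[2, -1, 0, -1, 0], [-1, 2, -1, 0, 0], [0, -1, 2, 0, -2], [-1, 0, 0, 2, 0], [0, 0, -1, 0, 2]].
The roots have two lengths (squared-length ratio 2:1); the short ones are alpha_{5}. The associated Dynkin diagram is a chain of 5 nodes with a double edge at one end; the terminal node there is the unique short simple root (B_5), so the type is B_5 (the algebra so(11)).

B_5 (so(11))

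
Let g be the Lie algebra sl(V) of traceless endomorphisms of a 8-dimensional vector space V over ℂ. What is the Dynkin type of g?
A_7 (sl(8))

This is sl(8), which has dimension 8^2 - 1 = 63 and rank 8 - 1 = 7 (a Cartan subalgebra is the diagonal traceless matrices). In the classification of classical Lie algebras, the special linear algebra sl(n+1) has type A_n; here n = 7, so the Dynkin diagram is a chain of 7 nodes with single edges (A_7). Hence the type is A_7.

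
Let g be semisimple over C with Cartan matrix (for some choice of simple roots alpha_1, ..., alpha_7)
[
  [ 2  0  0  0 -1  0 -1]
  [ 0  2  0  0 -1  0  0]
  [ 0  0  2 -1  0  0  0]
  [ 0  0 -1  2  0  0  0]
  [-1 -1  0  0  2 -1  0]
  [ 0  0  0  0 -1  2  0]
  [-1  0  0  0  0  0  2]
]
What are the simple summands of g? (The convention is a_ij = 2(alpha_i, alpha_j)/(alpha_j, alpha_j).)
The diagram associated to this matrix has two connected components: the simple roots {alpha_3, alpha_4} form a chain of 2 nodes with single edges (A_2), and {alpha_1, alpha_2, alpha_5, alpha_6, alpha_7} form a chain of 3 nodes with a fork of two nodes at one end (D_5). A semisimple Lie algebra decomposes uniquely as the direct sum of simple ideals, one per connected component of its Dynkin diagram, so g ≅ A_2 ⊕ D_5 (dimension 8 + 45 = 53).

A_2 ⊕ D_5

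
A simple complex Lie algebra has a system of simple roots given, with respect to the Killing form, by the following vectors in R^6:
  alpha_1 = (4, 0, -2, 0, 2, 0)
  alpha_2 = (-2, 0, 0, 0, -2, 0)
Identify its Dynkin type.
G_2

Compute the Cartan integers a_ij = 2(alpha_i, alpha_j)/(alpha_j, alpha_j); the resulting 2x2 Cartan matrix is
[[2, -3], [-1, 2]].
The roots have two lengths (squared-length ratio 3:1); the short ones are alpha_{2}. The associated Dynkin diagram is two nodes joined by a triple edge (G_2), so the type is G_2.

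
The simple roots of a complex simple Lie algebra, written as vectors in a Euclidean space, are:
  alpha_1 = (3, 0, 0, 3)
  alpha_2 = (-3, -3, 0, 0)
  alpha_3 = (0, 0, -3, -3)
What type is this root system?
A3

Compute the Cartan integers a_ij = 2(alpha_i, alpha_j)/(alpha_j, alpha_j); the resulting 3x3 Cartan matrix is
[[2, -1, -1], [-1, 2, 0], [-1, 0, 2]].
All simple roots have the same length, so the diagram is simply laced. The associated Dynkin diagram is a chain of 3 nodes with single edges (A_3), so the type is A_3 (the algebra sl(4)).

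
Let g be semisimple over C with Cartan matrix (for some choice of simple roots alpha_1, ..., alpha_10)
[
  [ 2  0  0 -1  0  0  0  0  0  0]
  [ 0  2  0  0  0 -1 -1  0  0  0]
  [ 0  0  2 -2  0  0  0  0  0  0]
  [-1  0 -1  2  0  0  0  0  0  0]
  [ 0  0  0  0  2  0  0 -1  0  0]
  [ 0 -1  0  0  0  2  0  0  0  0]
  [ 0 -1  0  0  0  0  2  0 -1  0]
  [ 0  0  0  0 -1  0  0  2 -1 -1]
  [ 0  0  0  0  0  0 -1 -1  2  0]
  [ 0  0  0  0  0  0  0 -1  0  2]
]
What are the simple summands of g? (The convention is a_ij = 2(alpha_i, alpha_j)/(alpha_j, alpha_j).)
The diagram associated to this matrix has two connected components: the simple roots {alpha_1, alpha_3, alpha_4} form a chain of 3 nodes with a double edge at one end; the terminal node there is the unique long simple root (C_3), and {alpha_2, alpha_5, alpha_6, alpha_7, alpha_8, alpha_9, alpha_10} form a chain of 5 nodes with a fork of two nodes at one end (D_7). A semisimple Lie algebra decomposes uniquely as the direct sum of simple ideals, one per connected component of its Dynkin diagram, so g ≅ C_3 ⊕ D_7 (dimension 21 + 91 = 112).

type C_3 + type D_7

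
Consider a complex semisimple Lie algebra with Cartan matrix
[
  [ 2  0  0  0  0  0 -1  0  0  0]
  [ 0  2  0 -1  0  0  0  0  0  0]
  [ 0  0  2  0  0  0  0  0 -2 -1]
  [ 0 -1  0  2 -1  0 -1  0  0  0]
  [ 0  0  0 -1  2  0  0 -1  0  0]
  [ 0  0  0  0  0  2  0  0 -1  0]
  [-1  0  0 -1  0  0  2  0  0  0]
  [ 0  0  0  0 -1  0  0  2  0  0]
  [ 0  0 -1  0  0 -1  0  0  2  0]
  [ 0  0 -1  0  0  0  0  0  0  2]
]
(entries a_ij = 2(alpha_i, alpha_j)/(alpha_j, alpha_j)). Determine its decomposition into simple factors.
The diagram associated to this matrix has two connected components: the simple roots {alpha_1, alpha_2, alpha_4, alpha_5, alpha_7, alpha_8} form a chain of 5 nodes with one extra node attached to the third node from one end (E_6), and {alpha_3, alpha_6, alpha_9, alpha_10} form a chain of 4 nodes with a double edge between the middle two (F_4). A semisimple Lie algebra decomposes uniquely as the direct sum of simple ideals, one per connected component of its Dynkin diagram, so g ≅ E_6 ⊕ F_4 (dimension 78 + 52 = 130).

E6 ⊕ F4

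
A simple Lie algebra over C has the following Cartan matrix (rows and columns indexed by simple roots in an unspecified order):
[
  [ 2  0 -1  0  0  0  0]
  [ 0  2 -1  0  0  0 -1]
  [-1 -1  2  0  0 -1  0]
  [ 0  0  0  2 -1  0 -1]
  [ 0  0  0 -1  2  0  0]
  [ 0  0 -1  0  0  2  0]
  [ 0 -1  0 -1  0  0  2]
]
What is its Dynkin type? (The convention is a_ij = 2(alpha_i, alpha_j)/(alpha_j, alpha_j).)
The matrix has rank 7 with 2's on the diagonal. Reading the off-diagonal entries as Dynkin edges (a single edge where a_ij = a_ji = -1; a double or triple edge where a_ij * a_ji = 2 or 3), the diagram is a chain of 5 nodes with a fork of two nodes at one end (D_7). One simple-root ordering that puts it in standard form is (alpha_5, alpha_4, alpha_7, alpha_2, alpha_3, alpha_6, alpha_1). So the algebra is type D_7, i.e. so(14).

D7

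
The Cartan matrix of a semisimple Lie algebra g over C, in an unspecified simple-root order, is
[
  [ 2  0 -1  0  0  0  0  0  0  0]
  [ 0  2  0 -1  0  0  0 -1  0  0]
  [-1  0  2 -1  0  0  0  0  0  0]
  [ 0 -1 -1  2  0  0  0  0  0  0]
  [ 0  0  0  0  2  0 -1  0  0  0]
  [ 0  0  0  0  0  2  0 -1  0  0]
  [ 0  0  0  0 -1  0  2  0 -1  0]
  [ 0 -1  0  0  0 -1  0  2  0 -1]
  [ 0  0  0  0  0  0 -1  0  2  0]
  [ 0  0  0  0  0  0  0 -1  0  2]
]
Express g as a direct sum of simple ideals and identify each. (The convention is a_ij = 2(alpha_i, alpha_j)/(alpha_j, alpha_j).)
A3 + D7

The diagram associated to this matrix has two connected components: the simple roots {alpha_5, alpha_7, alpha_9} form a chain of 3 nodes with single edges (A_3), and {alpha_1, alpha_2, alpha_3, alpha_4, alpha_6, alpha_8, alpha_10} form a chain of 5 nodes with a fork of two nodes at one end (D_7). A semisimple Lie algebra decomposes uniquely as the direct sum of simple ideals, one per connected component of its Dynkin diagram, so g ≅ A_3 ⊕ D_7 (dimension 15 + 91 = 106).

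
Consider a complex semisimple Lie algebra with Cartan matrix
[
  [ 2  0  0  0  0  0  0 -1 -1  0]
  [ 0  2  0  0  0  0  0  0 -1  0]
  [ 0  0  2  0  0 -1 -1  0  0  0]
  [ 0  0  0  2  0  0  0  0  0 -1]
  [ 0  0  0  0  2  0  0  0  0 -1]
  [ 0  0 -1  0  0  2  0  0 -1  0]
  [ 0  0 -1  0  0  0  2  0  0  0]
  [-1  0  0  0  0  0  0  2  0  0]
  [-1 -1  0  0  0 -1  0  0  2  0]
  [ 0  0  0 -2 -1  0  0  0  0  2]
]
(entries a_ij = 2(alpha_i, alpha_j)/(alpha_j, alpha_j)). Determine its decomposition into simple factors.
The diagram associated to this matrix has two connected components: the simple roots {alpha_4, alpha_5, alpha_10} form a chain of 3 nodes with a double edge at one end; the terminal node there is the unique short simple root (B_3), and {alpha_1, alpha_2, alpha_3, alpha_6, alpha_7, alpha_8, alpha_9} form a chain of 6 nodes with one extra node attached to the third node from one end (E_7). A semisimple Lie algebra decomposes uniquely as the direct sum of simple ideals, one per connected component of its Dynkin diagram, so g ≅ B_3 ⊕ E_7 (dimension 21 + 133 = 154).

B_3 (so(7)) + E_7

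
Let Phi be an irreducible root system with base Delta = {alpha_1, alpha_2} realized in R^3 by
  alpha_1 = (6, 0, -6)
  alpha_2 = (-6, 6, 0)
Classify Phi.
A_2

Compute the Cartan integers a_ij = 2(alpha_i, alpha_j)/(alpha_j, alpha_j); the resulting 2x2 Cartan matrix is
[[2, -1], [-1, 2]].
All simple roots have the same length, so the diagram is simply laced. The associated Dynkin diagram is a chain of 2 nodes with single edges (A_2), so the type is A_2 (the algebra sl(3)).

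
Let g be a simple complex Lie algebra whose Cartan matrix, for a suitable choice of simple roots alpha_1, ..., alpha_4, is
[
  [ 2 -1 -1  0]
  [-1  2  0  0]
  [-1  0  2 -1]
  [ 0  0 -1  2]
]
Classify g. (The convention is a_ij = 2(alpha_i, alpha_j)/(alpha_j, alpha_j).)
type A_4

The matrix has rank 4 with 2's on the diagonal. Reading the off-diagonal entries as Dynkin edges (a single edge where a_ij = a_ji = -1; a double or triple edge where a_ij * a_ji = 2 or 3), the diagram is a chain of 4 nodes with single edges (A_4). One simple-root ordering that puts it in standard form is (alpha_2, alpha_1, alpha_3, alpha_4). So the algebra is type A_4, i.e. sl(5).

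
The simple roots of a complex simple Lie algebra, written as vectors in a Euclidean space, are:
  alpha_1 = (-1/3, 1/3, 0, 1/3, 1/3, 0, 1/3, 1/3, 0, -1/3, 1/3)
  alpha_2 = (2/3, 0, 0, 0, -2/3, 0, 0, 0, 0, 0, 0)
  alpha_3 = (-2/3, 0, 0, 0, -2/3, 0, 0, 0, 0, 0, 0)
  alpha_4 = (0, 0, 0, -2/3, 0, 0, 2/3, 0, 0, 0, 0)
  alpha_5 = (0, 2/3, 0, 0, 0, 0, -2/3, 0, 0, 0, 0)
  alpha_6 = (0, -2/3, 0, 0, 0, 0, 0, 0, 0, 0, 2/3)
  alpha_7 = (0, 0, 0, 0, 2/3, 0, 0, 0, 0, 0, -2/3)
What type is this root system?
Compute the Cartan integers a_ij = 2(alpha_i, alpha_j)/(alpha_j, alpha_j); the resulting 7x7 Cartan matrix is
[[2, -1, 0, 0, 0, 0, 0], [-1, 2, 0, 0, 0, 0, -1], [0, 0, 2, 0, 0, 0, -1], [0, 0, 0, 2, -1, 0, 0], [0, 0, 0, -1, 2, -1, 0], [0, 0, 0, 0, -1, 2, -1], [0, -1, -1, 0, 0, -1, 2]].
All simple roots have the same length, so the diagram is simply laced. The associated Dynkin diagram is a chain of 6 nodes with one extra node attached to the third node from one end (E_7), so the type is E_7.

E_7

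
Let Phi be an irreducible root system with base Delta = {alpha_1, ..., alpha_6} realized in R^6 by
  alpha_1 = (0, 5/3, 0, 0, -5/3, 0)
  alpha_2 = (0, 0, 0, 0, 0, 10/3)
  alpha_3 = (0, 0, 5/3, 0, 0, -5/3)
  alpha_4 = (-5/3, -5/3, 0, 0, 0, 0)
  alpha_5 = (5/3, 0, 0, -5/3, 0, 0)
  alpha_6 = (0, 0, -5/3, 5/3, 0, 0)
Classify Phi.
C_6 (sp(12))

Compute the Cartan integers a_ij = 2(alpha_i, alpha_j)/(alpha_j, alpha_j); the resulting 6x6 Cartan matrix is
[[2, 0, 0, -1, 0, 0], [0, 2, -2, 0, 0, 0], [0, -1, 2, 0, 0, -1], [-1, 0, 0, 2, -1, 0], [0, 0, 0, -1, 2, -1], [0, 0, -1, 0, -1, 2]].
The roots have two lengths (squared-length ratio 2:1); the short ones are alpha_{1,3,4,5,6}. The associated Dynkin diagram is a chain of 6 nodes with a double edge at one end; the terminal node there is the unique long simple root (C_6), so the type is C_6 (the algebra sp(12)).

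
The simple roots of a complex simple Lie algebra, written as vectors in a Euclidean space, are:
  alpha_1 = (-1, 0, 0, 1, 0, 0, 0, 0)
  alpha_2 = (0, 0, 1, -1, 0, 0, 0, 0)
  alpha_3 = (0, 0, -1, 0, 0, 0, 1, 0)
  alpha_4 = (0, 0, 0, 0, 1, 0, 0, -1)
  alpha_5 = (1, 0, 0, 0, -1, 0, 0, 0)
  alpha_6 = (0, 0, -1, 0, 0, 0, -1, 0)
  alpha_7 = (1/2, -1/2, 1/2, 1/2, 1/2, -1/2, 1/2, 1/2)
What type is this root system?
E_7

Compute the Cartan integers a_ij = 2(alpha_i, alpha_j)/(alpha_j, alpha_j); the resulting 7x7 Cartan matrix is
[[2, -1, 0, 0, -1, 0, 0], [-1, 2, -1, 0, 0, -1, 0], [0, -1, 2, 0, 0, 0, 0], [0, 0, 0, 2, -1, 0, 0], [-1, 0, 0, -1, 2, 0, 0], [0, -1, 0, 0, 0, 2, -1], [0, 0, 0, 0, 0, -1, 2]].
All simple roots have the same length, so the diagram is simply laced. The associated Dynkin diagram is a chain of 6 nodes with one extra node attached to the third node from one end (E_7), so the type is E_7.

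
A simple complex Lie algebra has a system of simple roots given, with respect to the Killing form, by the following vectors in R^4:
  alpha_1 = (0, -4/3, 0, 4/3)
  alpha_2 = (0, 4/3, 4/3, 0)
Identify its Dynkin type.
A_2

Compute the Cartan integers a_ij = 2(alpha_i, alpha_j)/(alpha_j, alpha_j); the resulting 2x2 Cartan matrix is
[[2, -1], [-1, 2]].
All simple roots have the same length, so the diagram is simply laced. The associated Dynkin diagram is a chain of 2 nodes with single edges (A_2), so the type is A_2 (the algebra sl(3)).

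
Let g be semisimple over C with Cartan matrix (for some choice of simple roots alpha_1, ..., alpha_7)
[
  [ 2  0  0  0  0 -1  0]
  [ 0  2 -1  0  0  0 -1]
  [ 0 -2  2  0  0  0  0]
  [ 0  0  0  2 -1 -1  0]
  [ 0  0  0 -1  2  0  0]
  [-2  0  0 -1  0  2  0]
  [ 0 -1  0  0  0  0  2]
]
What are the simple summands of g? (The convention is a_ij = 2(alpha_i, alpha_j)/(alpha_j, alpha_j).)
The diagram associated to this matrix has two connected components: the simple roots {alpha_1, alpha_4, alpha_5, alpha_6} form a chain of 4 nodes with a double edge at one end; the terminal node there is the unique short simple root (B_4), and {alpha_2, alpha_3, alpha_7} form a chain of 3 nodes with a double edge at one end; the terminal node there is the unique long simple root (C_3). A semisimple Lie algebra decomposes uniquely as the direct sum of simple ideals, one per connected component of its Dynkin diagram, so g ≅ B_4 ⊕ C_3 (dimension 36 + 21 = 57).

B_4 (so(9)) ⊕ C_3 (sp(6))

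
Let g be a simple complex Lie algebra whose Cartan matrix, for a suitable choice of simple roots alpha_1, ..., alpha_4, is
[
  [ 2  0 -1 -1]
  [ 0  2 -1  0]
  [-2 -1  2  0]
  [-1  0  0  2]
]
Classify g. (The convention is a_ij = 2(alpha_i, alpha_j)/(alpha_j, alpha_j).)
F_4

The matrix has rank 4 with 2's on the diagonal. Reading the off-diagonal entries as Dynkin edges (a single edge where a_ij = a_ji = -1; a double or triple edge where a_ij * a_ji = 2 or 3), the diagram is a chain of 4 nodes with a double edge between the middle two (F_4). One simple-root ordering that puts it in standard form is (alpha_2, alpha_3, alpha_1, alpha_4). So the algebra is type F_4.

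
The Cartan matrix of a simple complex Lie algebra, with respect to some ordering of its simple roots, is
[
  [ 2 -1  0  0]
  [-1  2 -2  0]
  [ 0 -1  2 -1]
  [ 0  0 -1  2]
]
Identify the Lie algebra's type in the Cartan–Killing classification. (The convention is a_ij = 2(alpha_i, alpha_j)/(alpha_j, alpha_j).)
F_4

The matrix has rank 4 with 2's on the diagonal. Reading the off-diagonal entries as Dynkin edges (a single edge where a_ij = a_ji = -1; a double or triple edge where a_ij * a_ji = 2 or 3), the diagram is a chain of 4 nodes with a double edge between the middle two (F_4). One simple-root ordering that puts it in standard form is (alpha_1, alpha_2, alpha_3, alpha_4). So the algebra is type F_4.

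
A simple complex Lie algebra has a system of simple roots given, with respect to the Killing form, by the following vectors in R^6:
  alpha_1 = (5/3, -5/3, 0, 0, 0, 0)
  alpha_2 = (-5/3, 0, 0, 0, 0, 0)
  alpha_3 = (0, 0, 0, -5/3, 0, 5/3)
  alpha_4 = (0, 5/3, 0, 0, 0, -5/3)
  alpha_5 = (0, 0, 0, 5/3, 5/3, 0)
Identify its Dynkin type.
B_5

Compute the Cartan integers a_ij = 2(alpha_i, alpha_j)/(alpha_j, alpha_j); the resulting 5x5 Cartan matrix is
[[2, -2, 0, -1, 0], [-1, 2, 0, 0, 0], [0, 0, 2, -1, -1], [-1, 0, -1, 2, 0], [0, 0, -1, 0, 2]].
The roots have two lengths (squared-length ratio 2:1); the short ones are alpha_{2}. The associated Dynkin diagram is a chain of 5 nodes with a double edge at one end; the terminal node there is the unique short simple root (B_5), so the type is B_5 (the algebra so(11)).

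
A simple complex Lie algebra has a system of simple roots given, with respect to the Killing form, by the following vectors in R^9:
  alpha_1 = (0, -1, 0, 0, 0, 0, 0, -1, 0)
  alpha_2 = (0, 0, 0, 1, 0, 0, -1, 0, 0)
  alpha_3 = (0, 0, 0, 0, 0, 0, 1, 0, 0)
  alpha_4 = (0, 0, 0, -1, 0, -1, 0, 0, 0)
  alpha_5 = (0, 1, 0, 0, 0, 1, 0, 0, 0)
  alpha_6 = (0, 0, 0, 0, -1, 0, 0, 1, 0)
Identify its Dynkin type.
Compute the Cartan integers a_ij = 2(alpha_i, alpha_j)/(alpha_j, alpha_j); the resulting 6x6 Cartan matrix is
[[2, 0, 0, 0, -1, -1], [0, 2, -2, -1, 0, 0], [0, -1, 2, 0, 0, 0], [0, -1, 0, 2, -1, 0], [-1, 0, 0, -1, 2, 0], [-1, 0, 0, 0, 0, 2]].
The roots have two lengths (squared-length ratio 2:1); the short ones are alpha_{3}. The associated Dynkin diagram is a chain of 6 nodes with a double edge at one end; the terminal node there is the unique short simple root (B_6), so the type is B_6 (the algebra so(13)).

B_6 (so(13))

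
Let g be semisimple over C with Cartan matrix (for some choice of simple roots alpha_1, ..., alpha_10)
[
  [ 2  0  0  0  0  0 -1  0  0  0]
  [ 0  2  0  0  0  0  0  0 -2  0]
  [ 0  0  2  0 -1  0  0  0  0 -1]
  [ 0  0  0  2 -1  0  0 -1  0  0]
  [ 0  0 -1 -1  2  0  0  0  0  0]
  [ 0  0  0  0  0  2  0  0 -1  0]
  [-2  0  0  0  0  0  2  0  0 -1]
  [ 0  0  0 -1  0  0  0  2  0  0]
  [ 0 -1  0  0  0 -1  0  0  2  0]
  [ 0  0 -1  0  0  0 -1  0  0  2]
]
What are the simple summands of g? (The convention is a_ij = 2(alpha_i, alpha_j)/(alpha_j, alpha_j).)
The diagram associated to this matrix has two connected components: the simple roots {alpha_1, alpha_3, alpha_4, alpha_5, alpha_7, alpha_8, alpha_10} form a chain of 7 nodes with a double edge at one end; the terminal node there is the unique short simple root (B_7), and {alpha_2, alpha_6, alpha_9} form a chain of 3 nodes with a double edge at one end; the terminal node there is the unique long simple root (C_3). A semisimple Lie algebra decomposes uniquely as the direct sum of simple ideals, one per connected component of its Dynkin diagram, so g ≅ B_7 ⊕ C_3 (dimension 105 + 21 = 126).

B7 ⊕ C3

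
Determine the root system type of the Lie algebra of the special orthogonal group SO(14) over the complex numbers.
D_7 (so(14))

This is so(14) with 14 even, which has dimension 14(14-1)/2 = 91 and rank 14/2 = 7. In the classification of classical Lie algebras, the orthogonal algebra so(2n) in an even number of variables has type D_n; here n = 7, so the Dynkin diagram is a chain of 5 nodes with a fork of two nodes at one end (D_7). Hence the type is D_7.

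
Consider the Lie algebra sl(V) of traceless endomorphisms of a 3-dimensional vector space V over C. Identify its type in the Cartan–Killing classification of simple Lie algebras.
A_2

This is sl(3), which has dimension 3^2 - 1 = 8 and rank 3 - 1 = 2 (a Cartan subalgebra is the diagonal traceless matrices). In the classification of classical Lie algebras, the special linear algebra sl(n+1) has type A_n; here n = 2, so the Dynkin diagram is a chain of 2 nodes with single edges (A_2). Hence the type is A_2.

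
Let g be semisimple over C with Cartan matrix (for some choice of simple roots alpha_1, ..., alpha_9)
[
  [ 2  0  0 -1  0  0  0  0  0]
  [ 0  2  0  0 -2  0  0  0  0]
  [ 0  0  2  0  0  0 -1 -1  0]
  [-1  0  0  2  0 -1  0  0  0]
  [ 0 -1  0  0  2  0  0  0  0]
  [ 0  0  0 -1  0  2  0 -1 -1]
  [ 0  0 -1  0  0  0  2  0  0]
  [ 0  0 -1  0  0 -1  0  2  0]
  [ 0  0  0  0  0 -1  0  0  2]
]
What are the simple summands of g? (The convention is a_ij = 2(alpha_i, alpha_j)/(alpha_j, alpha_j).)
The diagram associated to this matrix has two connected components: the simple roots {alpha_2, alpha_5} form a chain of 2 nodes with a double edge at one end; the terminal node there is the unique short simple root (B_2), and {alpha_1, alpha_3, alpha_4, alpha_6, alpha_7, alpha_8, alpha_9} form a chain of 6 nodes with one extra node attached to the third node from one end (E_7). A semisimple Lie algebra decomposes uniquely as the direct sum of simple ideals, one per connected component of its Dynkin diagram, so g ≅ B_2 ⊕ E_7 (dimension 10 + 133 = 143).

type B_2 ⊕ type E_7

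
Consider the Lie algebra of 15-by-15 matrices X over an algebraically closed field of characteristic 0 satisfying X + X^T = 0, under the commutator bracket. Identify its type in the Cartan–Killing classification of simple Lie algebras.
This is so(15) with 15 odd, which has dimension 15(15-1)/2 = 105 and rank (15-1)/2 = 7. In the classification of classical Lie algebras, the orthogonal algebra so(2n+1) in an odd number of variables has type B_n; here n = 7, so the Dynkin diagram is a chain of 7 nodes with a double edge at one end; the terminal node there is the unique short simple root (B_7). Hence the type is B_7.

B_7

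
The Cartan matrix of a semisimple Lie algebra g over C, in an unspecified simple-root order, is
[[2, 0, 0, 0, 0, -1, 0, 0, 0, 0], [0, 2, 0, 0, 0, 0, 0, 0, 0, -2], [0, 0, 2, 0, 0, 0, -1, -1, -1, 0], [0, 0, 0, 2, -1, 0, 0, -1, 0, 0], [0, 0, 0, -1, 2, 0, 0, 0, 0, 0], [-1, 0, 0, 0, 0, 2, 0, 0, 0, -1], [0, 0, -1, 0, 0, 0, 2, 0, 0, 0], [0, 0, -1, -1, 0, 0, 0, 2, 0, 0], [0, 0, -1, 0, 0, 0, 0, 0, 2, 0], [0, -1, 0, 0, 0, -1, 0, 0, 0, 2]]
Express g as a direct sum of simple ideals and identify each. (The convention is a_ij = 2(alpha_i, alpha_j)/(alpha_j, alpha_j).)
C_4 (sp(8)) ⊕ D_6 (so(12))

The diagram associated to this matrix has two connected components: the simple roots {alpha_1, alpha_2, alpha_6, alpha_10} form a chain of 4 nodes with a double edge at one end; the terminal node there is the unique long simple root (C_4), and {alpha_3, alpha_4, alpha_5, alpha_7, alpha_8, alpha_9} form a chain of 4 nodes with a fork of two nodes at one end (D_6). A semisimple Lie algebra decomposes uniquely as the direct sum of simple ideals, one per connected component of its Dynkin diagram, so g ≅ C_4 ⊕ D_6 (dimension 36 + 66 = 102).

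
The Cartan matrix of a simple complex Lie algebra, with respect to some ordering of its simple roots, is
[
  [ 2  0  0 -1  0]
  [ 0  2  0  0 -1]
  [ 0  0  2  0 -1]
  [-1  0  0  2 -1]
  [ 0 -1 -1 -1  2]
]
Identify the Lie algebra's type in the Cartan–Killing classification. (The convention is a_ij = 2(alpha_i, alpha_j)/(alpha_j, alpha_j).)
The matrix has rank 5 with 2's on the diagonal. Reading the off-diagonal entries as Dynkin edges (a single edge where a_ij = a_ji = -1; a double or triple edge where a_ij * a_ji = 2 or 3), the diagram is a chain of 3 nodes with a fork of two nodes at one end (D_5). One simple-root ordering that puts it in standard form is (alpha_1, alpha_4, alpha_5, alpha_2, alpha_3). So the algebra is type D_5, i.e. so(10).

type D_5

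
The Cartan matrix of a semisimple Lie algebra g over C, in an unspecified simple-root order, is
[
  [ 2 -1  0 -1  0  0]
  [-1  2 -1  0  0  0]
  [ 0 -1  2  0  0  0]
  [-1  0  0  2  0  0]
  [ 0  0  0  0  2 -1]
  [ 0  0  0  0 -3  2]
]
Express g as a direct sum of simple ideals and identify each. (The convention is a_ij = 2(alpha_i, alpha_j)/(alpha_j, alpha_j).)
The diagram associated to this matrix has two connected components: the simple roots {alpha_1, alpha_2, alpha_3, alpha_4} form a chain of 4 nodes with single edges (A_4), and {alpha_5, alpha_6} form two nodes joined by a triple edge (G_2). A semisimple Lie algebra decomposes uniquely as the direct sum of simple ideals, one per connected component of its Dynkin diagram, so g ≅ A_4 ⊕ G_2 (dimension 24 + 14 = 38).

A4 + G2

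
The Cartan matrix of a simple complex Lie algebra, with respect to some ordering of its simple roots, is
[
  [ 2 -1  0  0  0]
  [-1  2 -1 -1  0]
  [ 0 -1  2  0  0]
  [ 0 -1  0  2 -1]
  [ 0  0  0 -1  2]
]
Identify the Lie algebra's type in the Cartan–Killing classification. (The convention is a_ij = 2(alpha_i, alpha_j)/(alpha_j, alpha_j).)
D5

The matrix has rank 5 with 2's on the diagonal. Reading the off-diagonal entries as Dynkin edges (a single edge where a_ij = a_ji = -1; a double or triple edge where a_ij * a_ji = 2 or 3), the diagram is a chain of 3 nodes with a fork of two nodes at one end (D_5). One simple-root ordering that puts it in standard form is (alpha_5, alpha_4, alpha_2, alpha_1, alpha_3). So the algebra is type D_5, i.e. so(10).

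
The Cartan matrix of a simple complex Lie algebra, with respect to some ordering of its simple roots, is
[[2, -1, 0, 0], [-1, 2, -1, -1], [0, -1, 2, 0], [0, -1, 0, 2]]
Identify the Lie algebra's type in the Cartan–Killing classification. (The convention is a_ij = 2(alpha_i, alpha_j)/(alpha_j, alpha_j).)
type D_4

The matrix has rank 4 with 2's on the diagonal. Reading the off-diagonal entries as Dynkin edges (a single edge where a_ij = a_ji = -1; a double or triple edge where a_ij * a_ji = 2 or 3), the diagram is a chain of 2 nodes with a fork of two nodes at one end (D_4). One simple-root ordering that puts it in standard form is (alpha_4, alpha_2, alpha_1, alpha_3). So the algebra is type D_4, i.e. so(8).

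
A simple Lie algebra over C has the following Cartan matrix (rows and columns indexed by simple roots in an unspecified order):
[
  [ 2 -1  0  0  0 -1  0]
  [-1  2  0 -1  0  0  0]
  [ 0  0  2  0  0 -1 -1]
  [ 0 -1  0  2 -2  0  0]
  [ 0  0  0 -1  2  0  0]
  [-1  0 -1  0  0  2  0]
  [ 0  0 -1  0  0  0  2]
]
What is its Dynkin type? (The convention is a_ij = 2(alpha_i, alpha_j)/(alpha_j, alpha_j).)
B_7 (so(15))

The matrix has rank 7 with 2's on the diagonal. Reading the off-diagonal entries as Dynkin edges (a single edge where a_ij = a_ji = -1; a double or triple edge where a_ij * a_ji = 2 or 3), the diagram is a chain of 7 nodes with a double edge at one end; the terminal node there is the unique short simple root (B_7). One simple-root ordering that puts it in standard form is (alpha_7, alpha_3, alpha_6, alpha_1, alpha_2, alpha_4, alpha_5). So the algebra is type B_7, i.e. so(15).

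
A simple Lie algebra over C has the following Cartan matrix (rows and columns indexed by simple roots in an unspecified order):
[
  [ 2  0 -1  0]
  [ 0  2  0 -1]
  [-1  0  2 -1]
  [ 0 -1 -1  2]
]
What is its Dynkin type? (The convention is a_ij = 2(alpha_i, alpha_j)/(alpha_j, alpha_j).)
A4

The matrix has rank 4 with 2's on the diagonal. Reading the off-diagonal entries as Dynkin edges (a single edge where a_ij = a_ji = -1; a double or triple edge where a_ij * a_ji = 2 or 3), the diagram is a chain of 4 nodes with single edges (A_4). One simple-root ordering that puts it in standard form is (alpha_2, alpha_4, alpha_3, alpha_1). So the algebra is type A_4, i.e. sl(5).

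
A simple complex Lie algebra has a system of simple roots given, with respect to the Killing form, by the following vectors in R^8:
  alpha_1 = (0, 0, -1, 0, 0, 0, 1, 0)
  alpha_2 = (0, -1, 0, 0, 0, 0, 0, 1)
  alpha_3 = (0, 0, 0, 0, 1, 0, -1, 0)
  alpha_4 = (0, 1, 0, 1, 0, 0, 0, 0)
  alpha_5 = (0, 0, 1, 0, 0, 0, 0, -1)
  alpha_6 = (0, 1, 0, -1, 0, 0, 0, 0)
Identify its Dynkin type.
D_6 (so(12))

Compute the Cartan integers a_ij = 2(alpha_i, alpha_j)/(alpha_j, alpha_j); the resulting 6x6 Cartan matrix is
[[2, 0, -1, 0, -1, 0], [0, 2, 0, -1, -1, -1], [-1, 0, 2, 0, 0, 0], [0, -1, 0, 2, 0, 0], [-1, -1, 0, 0, 2, 0], [0, -1, 0, 0, 0, 2]].
All simple roots have the same length, so the diagram is simply laced. The associated Dynkin diagram is a chain of 4 nodes with a fork of two nodes at one end (D_6), so the type is D_6 (the algebra so(12)).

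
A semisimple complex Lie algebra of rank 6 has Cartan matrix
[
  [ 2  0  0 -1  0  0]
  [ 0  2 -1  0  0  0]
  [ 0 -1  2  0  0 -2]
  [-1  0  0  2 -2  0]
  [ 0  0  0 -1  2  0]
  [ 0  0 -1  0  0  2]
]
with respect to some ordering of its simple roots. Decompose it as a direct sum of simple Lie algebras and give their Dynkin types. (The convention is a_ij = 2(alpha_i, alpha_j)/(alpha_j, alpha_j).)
The diagram associated to this matrix has two connected components: the simple roots {alpha_2, alpha_3, alpha_6} form a chain of 3 nodes with a double edge at one end; the terminal node there is the unique short simple root (B_3), and {alpha_1, alpha_4, alpha_5} form a chain of 3 nodes with a double edge at one end; the terminal node there is the unique short simple root (B_3). A semisimple Lie algebra decomposes uniquely as the direct sum of simple ideals, one per connected component of its Dynkin diagram, so g ≅ B_3 ⊕ B_3 (dimension 21 + 21 = 42).

B3 ⊕ B3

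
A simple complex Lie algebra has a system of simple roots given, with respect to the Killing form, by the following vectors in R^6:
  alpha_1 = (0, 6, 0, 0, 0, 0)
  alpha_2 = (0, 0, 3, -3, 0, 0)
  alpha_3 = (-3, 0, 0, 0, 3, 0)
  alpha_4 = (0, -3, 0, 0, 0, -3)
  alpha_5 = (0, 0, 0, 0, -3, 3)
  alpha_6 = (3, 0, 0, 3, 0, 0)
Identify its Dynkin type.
type C_6

Compute the Cartan integers a_ij = 2(alpha_i, alpha_j)/(alpha_j, alpha_j); the resulting 6x6 Cartan matrix is
[[2, 0, 0, -2, 0, 0], [0, 2, 0, 0, 0, -1], [0, 0, 2, 0, -1, -1], [-1, 0, 0, 2, -1, 0], [0, 0, -1, -1, 2, 0], [0, -1, -1, 0, 0, 2]].
The roots have two lengths (squared-length ratio 2:1); the short ones are alpha_{2,3,4,5,6}. The associated Dynkin diagram is a chain of 6 nodes with a double edge at one end; the terminal node there is the unique long simple root (C_6), so the type is C_6 (the algebra sp(12)).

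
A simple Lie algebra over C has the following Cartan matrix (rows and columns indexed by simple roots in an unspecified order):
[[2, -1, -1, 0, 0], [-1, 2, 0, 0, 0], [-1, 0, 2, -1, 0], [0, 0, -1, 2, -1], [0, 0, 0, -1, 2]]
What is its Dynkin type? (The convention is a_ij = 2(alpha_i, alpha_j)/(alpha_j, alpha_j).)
A_5 (sl(6))

The matrix has rank 5 with 2's on the diagonal. Reading the off-diagonal entries as Dynkin edges (a single edge where a_ij = a_ji = -1; a double or triple edge where a_ij * a_ji = 2 or 3), the diagram is a chain of 5 nodes with single edges (A_5). One simple-root ordering that puts it in standard form is (alpha_5, alpha_4, alpha_3, alpha_1, alpha_2). So the algebra is type A_5, i.e. sl(6).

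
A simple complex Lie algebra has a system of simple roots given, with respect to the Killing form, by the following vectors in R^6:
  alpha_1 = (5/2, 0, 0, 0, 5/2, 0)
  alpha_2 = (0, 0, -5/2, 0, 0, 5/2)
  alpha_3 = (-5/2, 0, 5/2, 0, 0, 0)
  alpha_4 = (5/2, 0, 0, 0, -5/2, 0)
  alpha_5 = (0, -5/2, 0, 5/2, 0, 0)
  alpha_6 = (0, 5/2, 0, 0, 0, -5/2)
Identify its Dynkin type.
D6

Compute the Cartan integers a_ij = 2(alpha_i, alpha_j)/(alpha_j, alpha_j); the resulting 6x6 Cartan matrix is
[[2, 0, -1, 0, 0, 0], [0, 2, -1, 0, 0, -1], [-1, -1, 2, -1, 0, 0], [0, 0, -1, 2, 0, 0], [0, 0, 0, 0, 2, -1], [0, -1, 0, 0, -1, 2]].
All simple roots have the same length, so the diagram is simply laced. The associated Dynkin diagram is a chain of 4 nodes with a fork of two nodes at one end (D_6), so the type is D_6 (the algebra so(12)).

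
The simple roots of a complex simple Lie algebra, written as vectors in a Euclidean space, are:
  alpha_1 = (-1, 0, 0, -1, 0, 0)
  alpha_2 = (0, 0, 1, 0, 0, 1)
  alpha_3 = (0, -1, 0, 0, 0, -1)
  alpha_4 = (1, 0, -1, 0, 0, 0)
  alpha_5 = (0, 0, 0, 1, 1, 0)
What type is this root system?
A_5

Compute the Cartan integers a_ij = 2(alpha_i, alpha_j)/(alpha_j, alpha_j); the resulting 5x5 Cartan matrix is
[[2, 0, 0, -1, -1], [0, 2, -1, -1, 0], [0, -1, 2, 0, 0], [-1, -1, 0, 2, 0], [-1, 0, 0, 0, 2]].
All simple roots have the same length, so the diagram is simply laced. The associated Dynkin diagram is a chain of 5 nodes with single edges (A_5), so the type is A_5 (the algebra sl(6)).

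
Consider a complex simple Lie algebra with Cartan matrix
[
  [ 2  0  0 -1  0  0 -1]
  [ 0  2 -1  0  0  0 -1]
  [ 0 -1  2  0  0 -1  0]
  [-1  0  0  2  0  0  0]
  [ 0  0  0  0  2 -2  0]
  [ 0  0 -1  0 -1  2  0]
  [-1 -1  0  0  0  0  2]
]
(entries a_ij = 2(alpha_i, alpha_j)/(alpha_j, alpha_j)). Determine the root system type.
C_7 (sp(14))

The matrix has rank 7 with 2's on the diagonal. Reading the off-diagonal entries as Dynkin edges (a single edge where a_ij = a_ji = -1; a double or triple edge where a_ij * a_ji = 2 or 3), the diagram is a chain of 7 nodes with a double edge at one end; the terminal node there is the unique long simple root (C_7). One simple-root ordering that puts it in standard form is (alpha_4, alpha_1, alpha_7, alpha_2, alpha_3, alpha_6, alpha_5). So the algebra is type C_7, i.e. sp(14).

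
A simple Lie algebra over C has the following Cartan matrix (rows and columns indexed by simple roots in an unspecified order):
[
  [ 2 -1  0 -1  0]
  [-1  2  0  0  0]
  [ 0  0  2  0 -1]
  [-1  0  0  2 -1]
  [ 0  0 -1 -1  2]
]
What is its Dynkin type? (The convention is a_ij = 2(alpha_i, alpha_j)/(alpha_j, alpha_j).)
The matrix has rank 5 with 2's on the diagonal. Reading the off-diagonal entries as Dynkin edges (a single edge where a_ij = a_ji = -1; a double or triple edge where a_ij * a_ji = 2 or 3), the diagram is a chain of 5 nodes with single edges (A_5). One simple-root ordering that puts it in standard form is (alpha_2, alpha_1, alpha_4, alpha_5, alpha_3). So the algebra is type A_5, i.e. sl(6).

type A_5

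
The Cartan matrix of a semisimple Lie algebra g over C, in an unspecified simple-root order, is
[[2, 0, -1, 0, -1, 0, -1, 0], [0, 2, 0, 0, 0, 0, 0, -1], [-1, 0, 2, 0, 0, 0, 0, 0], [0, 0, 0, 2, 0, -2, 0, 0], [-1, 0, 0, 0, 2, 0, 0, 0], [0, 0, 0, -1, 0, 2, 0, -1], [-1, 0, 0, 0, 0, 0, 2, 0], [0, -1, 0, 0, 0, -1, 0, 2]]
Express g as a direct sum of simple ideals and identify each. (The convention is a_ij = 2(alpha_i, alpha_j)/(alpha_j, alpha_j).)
The diagram associated to this matrix has two connected components: the simple roots {alpha_2, alpha_4, alpha_6, alpha_8} form a chain of 4 nodes with a double edge at one end; the terminal node there is the unique long simple root (C_4), and {alpha_1, alpha_3, alpha_5, alpha_7} form a chain of 2 nodes with a fork of two nodes at one end (D_4). A semisimple Lie algebra decomposes uniquely as the direct sum of simple ideals, one per connected component of its Dynkin diagram, so g ≅ C_4 ⊕ D_4 (dimension 36 + 28 = 64).

C_4 (sp(8)) + D_4 (so(8))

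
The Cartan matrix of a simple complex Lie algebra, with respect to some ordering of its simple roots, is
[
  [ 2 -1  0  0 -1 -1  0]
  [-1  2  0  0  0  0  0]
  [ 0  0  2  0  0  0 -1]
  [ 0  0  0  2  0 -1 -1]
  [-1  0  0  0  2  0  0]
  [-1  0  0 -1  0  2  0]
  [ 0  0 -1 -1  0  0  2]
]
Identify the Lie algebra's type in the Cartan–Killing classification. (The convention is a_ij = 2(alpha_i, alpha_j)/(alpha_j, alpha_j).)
The matrix has rank 7 with 2's on the diagonal. Reading the off-diagonal entries as Dynkin edges (a single edge where a_ij = a_ji = -1; a double or triple edge where a_ij * a_ji = 2 or 3), the diagram is a chain of 5 nodes with a fork of two nodes at one end (D_7). One simple-root ordering that puts it in standard form is (alpha_3, alpha_7, alpha_4, alpha_6, alpha_1, alpha_5, alpha_2). So the algebra is type D_7, i.e. so(14).

D_7 (so(14))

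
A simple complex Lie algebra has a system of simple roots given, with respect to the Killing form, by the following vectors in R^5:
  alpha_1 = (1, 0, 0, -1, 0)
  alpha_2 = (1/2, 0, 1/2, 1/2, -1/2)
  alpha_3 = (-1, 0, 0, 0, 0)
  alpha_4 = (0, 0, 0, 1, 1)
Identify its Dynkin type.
Compute the Cartan integers a_ij = 2(alpha_i, alpha_j)/(alpha_j, alpha_j); the resulting 4x4 Cartan matrix is
[[2, 0, -2, -1], [0, 2, -1, 0], [-1, -1, 2, 0], [-1, 0, 0, 2]].
The roots have two lengths (squared-length ratio 2:1); the short ones are alpha_{2,3}. The associated Dynkin diagram is a chain of 4 nodes with a double edge between the middle two (F_4), so the type is F_4.

F_4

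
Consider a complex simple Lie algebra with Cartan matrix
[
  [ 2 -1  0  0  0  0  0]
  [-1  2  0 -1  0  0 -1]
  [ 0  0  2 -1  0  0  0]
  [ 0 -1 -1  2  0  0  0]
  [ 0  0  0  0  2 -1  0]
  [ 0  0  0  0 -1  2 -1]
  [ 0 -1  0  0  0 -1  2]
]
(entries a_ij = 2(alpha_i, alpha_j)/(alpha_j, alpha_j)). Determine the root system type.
The matrix has rank 7 with 2's on the diagonal. Reading the off-diagonal entries as Dynkin edges (a single edge where a_ij = a_ji = -1; a double or triple edge where a_ij * a_ji = 2 or 3), the diagram is a chain of 6 nodes with one extra node attached to the third node from one end (E_7). One simple-root ordering that puts it in standard form is (alpha_3, alpha_1, alpha_4, alpha_2, alpha_7, alpha_6, alpha_5). So the algebra is type E_7.

E_7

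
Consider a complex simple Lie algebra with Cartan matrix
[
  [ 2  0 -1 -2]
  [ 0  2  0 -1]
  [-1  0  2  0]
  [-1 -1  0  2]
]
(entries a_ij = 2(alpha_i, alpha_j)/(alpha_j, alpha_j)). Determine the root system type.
The matrix has rank 4 with 2's on the diagonal. Reading the off-diagonal entries as Dynkin edges (a single edge where a_ij = a_ji = -1; a double or triple edge where a_ij * a_ji = 2 or 3), the diagram is a chain of 4 nodes with a double edge between the middle two (F_4). One simple-root ordering that puts it in standard form is (alpha_3, alpha_1, alpha_4, alpha_2). So the algebra is type F_4.

type F_4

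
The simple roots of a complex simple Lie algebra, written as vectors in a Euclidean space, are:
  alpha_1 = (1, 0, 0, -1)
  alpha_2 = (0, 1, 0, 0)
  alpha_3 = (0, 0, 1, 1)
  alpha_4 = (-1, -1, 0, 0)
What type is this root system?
B4

Compute the Cartan integers a_ij = 2(alpha_i, alpha_j)/(alpha_j, alpha_j); the resulting 4x4 Cartan matrix is
[[2, 0, -1, -1], [0, 2, 0, -1], [-1, 0, 2, 0], [-1, -2, 0, 2]].
The roots have two lengths (squared-length ratio 2:1); the short ones are alpha_{2}. The associated Dynkin diagram is a chain of 4 nodes with a double edge at one end; the terminal node there is the unique short simple root (B_4), so the type is B_4 (the algebra so(9)).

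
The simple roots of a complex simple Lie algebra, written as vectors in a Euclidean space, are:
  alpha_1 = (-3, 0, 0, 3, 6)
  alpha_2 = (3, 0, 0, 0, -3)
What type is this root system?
type G_2

Compute the Cartan integers a_ij = 2(alpha_i, alpha_j)/(alpha_j, alpha_j); the resulting 2x2 Cartan matrix is
[[2, -3], [-1, 2]].
The roots have two lengths (squared-length ratio 3:1); the short ones are alpha_{2}. The associated Dynkin diagram is two nodes joined by a triple edge (G_2), so the type is G_2.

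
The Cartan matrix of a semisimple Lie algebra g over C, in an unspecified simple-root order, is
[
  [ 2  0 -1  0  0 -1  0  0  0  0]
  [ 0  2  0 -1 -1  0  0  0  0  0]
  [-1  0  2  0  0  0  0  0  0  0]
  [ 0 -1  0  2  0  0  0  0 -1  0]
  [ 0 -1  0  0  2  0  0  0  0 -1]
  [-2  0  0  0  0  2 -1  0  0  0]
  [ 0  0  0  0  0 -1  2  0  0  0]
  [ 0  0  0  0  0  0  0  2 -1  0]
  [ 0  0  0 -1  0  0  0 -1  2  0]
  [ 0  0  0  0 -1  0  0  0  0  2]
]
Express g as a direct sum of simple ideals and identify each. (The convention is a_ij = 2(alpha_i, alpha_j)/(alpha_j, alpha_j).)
The diagram associated to this matrix has two connected components: the simple roots {alpha_2, alpha_4, alpha_5, alpha_8, alpha_9, alpha_10} form a chain of 6 nodes with single edges (A_6), and {alpha_1, alpha_3, alpha_6, alpha_7} form a chain of 4 nodes with a double edge between the middle two (F_4). A semisimple Lie algebra decomposes uniquely as the direct sum of simple ideals, one per connected component of its Dynkin diagram, so g ≅ A_6 ⊕ F_4 (dimension 48 + 52 = 100).

A_6 (sl(7)) ⊕ F_4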